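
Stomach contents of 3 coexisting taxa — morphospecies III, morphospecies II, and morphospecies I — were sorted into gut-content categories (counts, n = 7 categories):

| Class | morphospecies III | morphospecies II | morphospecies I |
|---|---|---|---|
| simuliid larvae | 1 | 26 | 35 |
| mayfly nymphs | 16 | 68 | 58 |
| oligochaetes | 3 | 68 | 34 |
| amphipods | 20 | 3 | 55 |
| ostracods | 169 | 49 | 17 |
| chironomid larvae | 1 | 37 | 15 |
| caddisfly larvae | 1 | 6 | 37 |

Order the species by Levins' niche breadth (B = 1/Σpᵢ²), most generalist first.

Proportions for morphospecies III (n=211): 1/211=0.0047, 16/211=0.0758, 3/211=0.0142, 20/211=0.0948, 169/211=0.8009, 1/211=0.0047, 1/211=0.0047
Proportions for morphospecies II (n=257): 26/257=0.1012, 68/257=0.2646, 68/257=0.2646, 3/257=0.0117, 49/257=0.1907, 37/257=0.1440, 6/257=0.0233
Proportions for morphospecies I (n=251): 35/251=0.1394, 58/251=0.2311, 34/251=0.1355, 55/251=0.2191, 17/251=0.0677, 15/251=0.0598, 37/251=0.1474
Σp_IIIᵢ² = 0.0047² + 0.0758² + 0.0142² + 0.0948² + 0.8009² + 0.0047² + 0.0047² = 0.000022 + 0.005746 + 0.000202 + 0.008987 + 0.641441 + 0.000022 + 0.000022 = 0.656442
B_III = 1 / 0.656442 = 1.5234
Σp_IIᵢ² = 0.1012² + 0.2646² + 0.2646² + 0.0117² + 0.1907² + 0.1440² + 0.0233² = 0.010241 + 0.070013 + 0.070013 + 0.000137 + 0.036366 + 0.020736 + 0.000543 = 0.208049
B_II = 1 / 0.208049 = 4.8066
Σp_Iᵢ² = 0.1394² + 0.2311² + 0.1355² + 0.2191² + 0.0677² + 0.0598² + 0.1474² = 0.019432 + 0.053407 + 0.018360 + 0.048005 + 0.004583 + 0.003576 + 0.021727 = 0.169090
B_I = 1 / 0.169090 = 5.9140
Ranking by B (broadest → narrowest): morphospecies I (5.91) > morphospecies II (4.81) > morphospecies III (1.52)

morphospecies I > morphospecies II > morphospecies III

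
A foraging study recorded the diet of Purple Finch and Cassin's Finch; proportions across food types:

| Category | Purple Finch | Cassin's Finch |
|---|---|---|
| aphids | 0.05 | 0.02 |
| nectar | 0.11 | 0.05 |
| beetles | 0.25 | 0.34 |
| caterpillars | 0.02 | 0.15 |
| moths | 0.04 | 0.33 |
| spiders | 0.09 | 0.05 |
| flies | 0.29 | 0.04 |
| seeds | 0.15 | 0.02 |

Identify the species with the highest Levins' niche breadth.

Σp_Purpᵢ² = 0.05² + 0.11² + 0.25² + 0.02² + 0.04² + 0.09² + 0.29² + 0.15² = 0.0025 + 0.0121 + 0.0625 + 0.0004 + 0.0016 + 0.0081 + 0.0841 + 0.0225 = 0.1938
B_Purp = 1 / 0.1938 = 5.1600
Σp_Cassᵢ² = 0.02² + 0.05² + 0.34² + 0.15² + 0.33² + 0.05² + 0.04² + 0.02² = 0.0004 + 0.0025 + 0.1156 + 0.0225 + 0.1089 + 0.0025 + 0.0016 + 0.0004 = 0.2544
B_Cass = 1 / 0.2544 = 3.9308
Highest B → broadest niche (most generalist): Purple Finch (B = 5.16).

Purple Finch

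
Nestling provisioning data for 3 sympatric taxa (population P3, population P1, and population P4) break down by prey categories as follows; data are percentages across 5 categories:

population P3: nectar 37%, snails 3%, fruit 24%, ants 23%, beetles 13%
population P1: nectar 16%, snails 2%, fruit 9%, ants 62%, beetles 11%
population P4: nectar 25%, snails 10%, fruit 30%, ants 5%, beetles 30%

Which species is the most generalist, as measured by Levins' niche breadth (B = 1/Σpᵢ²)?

Convert percentages to proportions (divide by 100).
Σp_P3ᵢ² = 0.37² + 0.03² + 0.24² + 0.23² + 0.13² = 0.1369 + 0.0009 + 0.0576 + 0.0529 + 0.0169 = 0.2652
B_P3 = 1 / 0.2652 = 3.7707
Σp_P1ᵢ² = 0.16² + 0.02² + 0.09² + 0.62² + 0.11² = 0.0256 + 0.0004 + 0.0081 + 0.3844 + 0.0121 = 0.4306
B_P1 = 1 / 0.4306 = 2.3223
Σp_P4ᵢ² = 0.25² + 0.10² + 0.30² + 0.05² + 0.30² = 0.0625 + 0.0100 + 0.0900 + 0.0025 + 0.0900 = 0.2550
B_P4 = 1 / 0.2550 = 3.9216
Highest B → broadest niche (most generalist): population P4 (B = 3.92).

population P4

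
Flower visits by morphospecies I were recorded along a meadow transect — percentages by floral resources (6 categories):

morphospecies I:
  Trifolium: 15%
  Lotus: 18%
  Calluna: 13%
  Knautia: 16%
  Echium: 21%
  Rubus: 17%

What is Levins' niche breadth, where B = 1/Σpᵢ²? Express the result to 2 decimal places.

Convert percentages to proportions (divide by 100).
Σpᵢ² = 0.15² + 0.18² + 0.13² + 0.16² + 0.21² + 0.17² = 0.0225 + 0.0324 + 0.0169 + 0.0256 + 0.0441 + 0.0289 = 0.1704
B = 1 / 0.1704 = 5.8685

5.87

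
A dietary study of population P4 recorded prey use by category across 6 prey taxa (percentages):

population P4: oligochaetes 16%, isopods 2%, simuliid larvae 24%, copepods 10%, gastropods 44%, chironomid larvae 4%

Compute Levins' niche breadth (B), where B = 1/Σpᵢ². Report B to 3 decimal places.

3.463

Convert percentages to proportions (divide by 100).
Σpᵢ² = 0.16² + 0.02² + 0.24² + 0.10² + 0.44² + 0.04² = 0.0256 + 0.0004 + 0.0576 + 0.0100 + 0.1936 + 0.0016 = 0.2888
B = 1 / 0.2888 = 3.46260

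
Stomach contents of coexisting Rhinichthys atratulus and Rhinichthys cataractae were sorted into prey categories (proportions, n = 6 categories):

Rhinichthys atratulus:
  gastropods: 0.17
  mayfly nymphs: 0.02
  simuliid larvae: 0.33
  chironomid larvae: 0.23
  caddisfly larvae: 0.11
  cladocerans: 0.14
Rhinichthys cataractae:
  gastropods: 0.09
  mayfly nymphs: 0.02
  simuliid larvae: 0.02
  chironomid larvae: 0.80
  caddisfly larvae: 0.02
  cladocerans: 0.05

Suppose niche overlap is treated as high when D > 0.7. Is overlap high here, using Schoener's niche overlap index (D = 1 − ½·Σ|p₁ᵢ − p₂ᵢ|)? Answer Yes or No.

No

Σ|p₁ᵢ − p₂ᵢ| = 0.08 + 0.00 + 0.31 + 0.57 + 0.09 + 0.09 = 1.14
D = 1 − ½ × 1.14 = 1 − 0.570 = 0.4300
D = 0.4300 < 0.7 → No.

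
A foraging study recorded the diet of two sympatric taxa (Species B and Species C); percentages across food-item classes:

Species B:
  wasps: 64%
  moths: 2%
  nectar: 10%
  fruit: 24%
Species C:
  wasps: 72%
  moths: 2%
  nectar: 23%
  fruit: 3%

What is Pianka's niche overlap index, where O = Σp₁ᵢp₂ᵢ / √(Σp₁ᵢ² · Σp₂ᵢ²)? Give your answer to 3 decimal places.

Convert percentages to proportions (divide by 100).
Σ p₁ᵢp₂ᵢ = 0.4608 + 0.0004 + 0.0230 + 0.0072 = 0.4914
Σp_1ᵢ² = 0.64² + 0.02² + 0.10² + 0.24² = 0.4096 + 0.0004 + 0.0100 + 0.0576 = 0.4776
Σp_2ᵢ² = 0.72² + 0.02² + 0.23² + 0.03² = 0.5184 + 0.0004 + 0.0529 + 0.0009 = 0.5726
O = 0.4914 / √(0.4776 × 0.5726) = 0.4914 / 0.522947 = 0.93967

0.940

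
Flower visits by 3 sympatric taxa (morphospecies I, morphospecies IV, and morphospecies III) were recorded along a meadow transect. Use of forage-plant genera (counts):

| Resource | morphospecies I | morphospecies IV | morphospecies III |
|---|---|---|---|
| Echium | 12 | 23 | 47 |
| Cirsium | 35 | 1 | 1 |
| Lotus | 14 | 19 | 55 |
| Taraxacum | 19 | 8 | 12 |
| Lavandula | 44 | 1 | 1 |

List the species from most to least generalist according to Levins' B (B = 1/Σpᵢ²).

morphospecies I > morphospecies IV > morphospecies III

Proportions for morphospecies I (n=124): 12/124=0.0968, 35/124=0.2823, 14/124=0.1129, 19/124=0.1532, 44/124=0.3548
Proportions for morphospecies IV (n=52): 23/52=0.4423, 1/52=0.0192, 19/52=0.3654, 8/52=0.1538, 1/52=0.0192
Proportions for morphospecies III (n=116): 47/116=0.4052, 1/116=0.0086, 55/116=0.4741, 12/116=0.1034, 1/116=0.0086
Σp_Iᵢ² = 0.0968² + 0.2823² + 0.1129² + 0.1532² + 0.3548² = 0.009370 + 0.079693 + 0.012746 + 0.023470 + 0.125883 = 0.251162
B_I = 1 / 0.251162 = 3.9815
Σp_IVᵢ² = 0.4423² + 0.0192² + 0.3654² + 0.1538² + 0.0192² = 0.195629 + 0.000369 + 0.133517 + 0.023654 + 0.000369 = 0.353538
B_IV = 1 / 0.353538 = 2.8286
Σp_IIIᵢ² = 0.4052² + 0.0086² + 0.4741² + 0.1034² + 0.0086² = 0.164187 + 0.000074 + 0.224771 + 0.010692 + 0.000074 = 0.399798
B_III = 1 / 0.399798 = 2.5013
Ranking by B (broadest → narrowest): morphospecies I (3.98) > morphospecies IV (2.83) > morphospecies III (2.50)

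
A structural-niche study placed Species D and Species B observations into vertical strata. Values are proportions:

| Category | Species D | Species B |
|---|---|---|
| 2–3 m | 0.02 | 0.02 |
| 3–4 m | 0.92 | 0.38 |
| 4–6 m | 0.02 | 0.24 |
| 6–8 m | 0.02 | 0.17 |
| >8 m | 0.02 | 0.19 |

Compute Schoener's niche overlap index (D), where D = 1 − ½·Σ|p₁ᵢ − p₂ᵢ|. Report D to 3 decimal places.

Σ|p₁ᵢ − p₂ᵢ| = 0.00 + 0.54 + 0.22 + 0.15 + 0.17 = 1.08
D = 1 − ½ × 1.08 = 1 − 0.540 = 0.46000

0.460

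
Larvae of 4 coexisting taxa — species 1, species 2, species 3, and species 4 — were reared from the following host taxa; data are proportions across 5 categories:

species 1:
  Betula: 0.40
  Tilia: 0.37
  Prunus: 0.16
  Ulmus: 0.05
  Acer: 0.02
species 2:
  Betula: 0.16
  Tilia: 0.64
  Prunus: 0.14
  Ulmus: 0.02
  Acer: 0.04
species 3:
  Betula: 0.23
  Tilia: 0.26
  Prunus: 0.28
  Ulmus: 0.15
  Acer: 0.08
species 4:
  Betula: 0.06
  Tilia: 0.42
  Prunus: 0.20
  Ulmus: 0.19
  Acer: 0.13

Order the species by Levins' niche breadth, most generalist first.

Σp_1ᵢ² = 0.40² + 0.37² + 0.16² + 0.05² + 0.02² = 0.1600 + 0.1369 + 0.0256 + 0.0025 + 0.0004 = 0.3254
B_1 = 1 / 0.3254 = 3.0731
Σp_2ᵢ² = 0.16² + 0.64² + 0.14² + 0.02² + 0.04² = 0.0256 + 0.4096 + 0.0196 + 0.0004 + 0.0016 = 0.4568
B_2 = 1 / 0.4568 = 2.1891
Σp_3ᵢ² = 0.23² + 0.26² + 0.28² + 0.15² + 0.08² = 0.0529 + 0.0676 + 0.0784 + 0.0225 + 0.0064 = 0.2278
B_3 = 1 / 0.2278 = 4.3898
Σp_4ᵢ² = 0.06² + 0.42² + 0.20² + 0.19² + 0.13² = 0.0036 + 0.1764 + 0.0400 + 0.0361 + 0.0169 = 0.2730
B_4 = 1 / 0.2730 = 3.6630
Ranking by B (broadest → narrowest): species 3 (4.39) > species 4 (3.66) > species 1 (3.07) > species 2 (2.19)

species 3 > species 4 > species 1 > species 2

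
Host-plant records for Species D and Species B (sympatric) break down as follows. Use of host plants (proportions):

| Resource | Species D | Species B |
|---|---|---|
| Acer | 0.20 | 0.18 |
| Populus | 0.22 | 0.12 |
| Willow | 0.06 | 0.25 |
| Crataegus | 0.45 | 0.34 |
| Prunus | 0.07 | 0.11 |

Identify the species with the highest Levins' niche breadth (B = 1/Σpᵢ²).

Σp_Dᵢ² = 0.20² + 0.22² + 0.06² + 0.45² + 0.07² = 0.0400 + 0.0484 + 0.0036 + 0.2025 + 0.0049 = 0.2994
B_D = 1 / 0.2994 = 3.3400
Σp_Bᵢ² = 0.18² + 0.12² + 0.25² + 0.34² + 0.11² = 0.0324 + 0.0144 + 0.0625 + 0.1156 + 0.0121 = 0.2370
B_B = 1 / 0.2370 = 4.2194
Highest B → broadest niche (most generalist): Species B (B = 4.22).

Species B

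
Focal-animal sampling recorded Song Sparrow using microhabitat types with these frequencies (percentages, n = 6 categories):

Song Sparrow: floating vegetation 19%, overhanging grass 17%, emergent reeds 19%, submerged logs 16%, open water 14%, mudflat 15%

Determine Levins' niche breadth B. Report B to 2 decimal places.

5.92

Convert percentages to proportions (divide by 100).
Σpᵢ² = 0.19² + 0.17² + 0.19² + 0.16² + 0.14² + 0.15² = 0.0361 + 0.0289 + 0.0361 + 0.0256 + 0.0196 + 0.0225 = 0.1688
B = 1 / 0.1688 = 5.9242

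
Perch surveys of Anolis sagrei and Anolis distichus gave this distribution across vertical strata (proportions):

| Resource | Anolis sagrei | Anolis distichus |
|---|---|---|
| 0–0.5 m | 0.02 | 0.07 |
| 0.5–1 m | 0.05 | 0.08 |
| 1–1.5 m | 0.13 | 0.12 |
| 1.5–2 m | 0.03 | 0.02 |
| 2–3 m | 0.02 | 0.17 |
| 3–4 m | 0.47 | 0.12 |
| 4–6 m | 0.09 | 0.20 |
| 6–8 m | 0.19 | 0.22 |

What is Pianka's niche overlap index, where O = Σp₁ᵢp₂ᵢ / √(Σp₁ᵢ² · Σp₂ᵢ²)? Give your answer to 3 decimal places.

0.664

Σ p₁ᵢp₂ᵢ = 0.0014 + 0.0040 + 0.0156 + 0.0006 + 0.0034 + 0.0564 + 0.0180 + 0.0418 = 0.1412
Σp_1ᵢ² = 0.02² + 0.05² + 0.13² + 0.03² + 0.02² + 0.47² + 0.09² + 0.19² = 0.0004 + 0.0025 + 0.0169 + 0.0009 + 0.0004 + 0.2209 + 0.0081 + 0.0361 = 0.2862
Σp_2ᵢ² = 0.07² + 0.08² + 0.12² + 0.02² + 0.17² + 0.12² + 0.20² + 0.22² = 0.0049 + 0.0064 + 0.0144 + 0.0004 + 0.0289 + 0.0144 + 0.0400 + 0.0484 = 0.1578
O = 0.1412 / √(0.2862 × 0.1578) = 0.1412 / 0.212514 = 0.66443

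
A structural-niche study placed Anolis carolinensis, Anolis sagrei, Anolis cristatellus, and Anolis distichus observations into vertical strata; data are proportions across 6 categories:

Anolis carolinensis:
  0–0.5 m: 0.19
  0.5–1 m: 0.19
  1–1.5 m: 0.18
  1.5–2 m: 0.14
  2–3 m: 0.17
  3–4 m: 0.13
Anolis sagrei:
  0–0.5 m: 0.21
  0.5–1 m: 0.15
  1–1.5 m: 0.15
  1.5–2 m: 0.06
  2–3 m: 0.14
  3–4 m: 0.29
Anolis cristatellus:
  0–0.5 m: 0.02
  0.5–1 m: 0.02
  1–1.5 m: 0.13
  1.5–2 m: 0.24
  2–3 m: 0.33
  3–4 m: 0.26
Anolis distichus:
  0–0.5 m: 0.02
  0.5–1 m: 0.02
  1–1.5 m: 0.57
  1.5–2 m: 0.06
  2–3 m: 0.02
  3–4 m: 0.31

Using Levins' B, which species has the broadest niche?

Anolis carolinensis

Σp_caroᵢ² = 0.19² + 0.19² + 0.18² + 0.14² + 0.17² + 0.13² = 0.0361 + 0.0361 + 0.0324 + 0.0196 + 0.0289 + 0.0169 = 0.1700
B_caro = 1 / 0.1700 = 5.8824
Σp_sagrᵢ² = 0.21² + 0.15² + 0.15² + 0.06² + 0.14² + 0.29² = 0.0441 + 0.0225 + 0.0225 + 0.0036 + 0.0196 + 0.0841 = 0.1964
B_sagr = 1 / 0.1964 = 5.0916
Σp_crisᵢ² = 0.02² + 0.02² + 0.13² + 0.24² + 0.33² + 0.26² = 0.0004 + 0.0004 + 0.0169 + 0.0576 + 0.1089 + 0.0676 = 0.2518
B_cris = 1 / 0.2518 = 3.9714
Σp_distᵢ² = 0.02² + 0.02² + 0.57² + 0.06² + 0.02² + 0.31² = 0.0004 + 0.0004 + 0.3249 + 0.0036 + 0.0004 + 0.0961 = 0.4258
B_dist = 1 / 0.4258 = 2.3485
Highest B → broadest niche (most generalist): Anolis carolinensis (B = 5.88).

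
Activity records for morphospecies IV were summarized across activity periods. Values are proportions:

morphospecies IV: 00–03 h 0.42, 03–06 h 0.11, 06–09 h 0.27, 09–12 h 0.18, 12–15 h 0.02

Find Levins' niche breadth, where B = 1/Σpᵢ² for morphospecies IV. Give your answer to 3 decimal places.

3.399

Σpᵢ² = 0.42² + 0.11² + 0.27² + 0.18² + 0.02² = 0.1764 + 0.0121 + 0.0729 + 0.0324 + 0.0004 = 0.2942
B = 1 / 0.2942 = 3.39905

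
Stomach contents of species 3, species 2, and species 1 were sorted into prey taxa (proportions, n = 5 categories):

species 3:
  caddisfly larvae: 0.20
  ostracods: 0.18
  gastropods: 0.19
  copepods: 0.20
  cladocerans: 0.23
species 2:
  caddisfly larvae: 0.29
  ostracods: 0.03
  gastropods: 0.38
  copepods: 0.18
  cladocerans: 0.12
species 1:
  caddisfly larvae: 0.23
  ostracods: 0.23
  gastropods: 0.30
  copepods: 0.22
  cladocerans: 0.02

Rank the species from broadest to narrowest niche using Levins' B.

Σp_3ᵢ² = 0.20² + 0.18² + 0.19² + 0.20² + 0.23² = 0.0400 + 0.0324 + 0.0361 + 0.0400 + 0.0529 = 0.2014
B_3 = 1 / 0.2014 = 4.9652
Σp_2ᵢ² = 0.29² + 0.03² + 0.38² + 0.18² + 0.12² = 0.0841 + 0.0009 + 0.1444 + 0.0324 + 0.0144 = 0.2762
B_2 = 1 / 0.2762 = 3.6206
Σp_1ᵢ² = 0.23² + 0.23² + 0.30² + 0.22² + 0.02² = 0.0529 + 0.0529 + 0.0900 + 0.0484 + 0.0004 = 0.2446
B_1 = 1 / 0.2446 = 4.0883
Ranking by B (broadest → narrowest): species 3 (4.97) > species 1 (4.09) > species 2 (3.62)

species 3 > species 1 > species 2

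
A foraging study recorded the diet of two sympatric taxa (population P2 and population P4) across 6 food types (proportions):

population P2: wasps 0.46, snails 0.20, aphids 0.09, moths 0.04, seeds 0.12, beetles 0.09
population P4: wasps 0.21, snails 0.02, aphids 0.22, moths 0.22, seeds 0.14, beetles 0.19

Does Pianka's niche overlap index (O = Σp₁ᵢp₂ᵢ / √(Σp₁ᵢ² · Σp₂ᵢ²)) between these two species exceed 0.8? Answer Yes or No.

No

Σ p₁ᵢp₂ᵢ = 0.0966 + 0.0040 + 0.0198 + 0.0088 + 0.0168 + 0.0171 = 0.1631
Σp_1ᵢ² = 0.46² + 0.20² + 0.09² + 0.04² + 0.12² + 0.09² = 0.2116 + 0.0400 + 0.0081 + 0.0016 + 0.0144 + 0.0081 = 0.2838
Σp_2ᵢ² = 0.21² + 0.02² + 0.22² + 0.22² + 0.14² + 0.19² = 0.0441 + 0.0004 + 0.0484 + 0.0484 + 0.0196 + 0.0361 = 0.1970
O = 0.1631 / √(0.2838 × 0.1970) = 0.1631 / 0.23645 = 0.6898
O = 0.6898 < 0.8 → No.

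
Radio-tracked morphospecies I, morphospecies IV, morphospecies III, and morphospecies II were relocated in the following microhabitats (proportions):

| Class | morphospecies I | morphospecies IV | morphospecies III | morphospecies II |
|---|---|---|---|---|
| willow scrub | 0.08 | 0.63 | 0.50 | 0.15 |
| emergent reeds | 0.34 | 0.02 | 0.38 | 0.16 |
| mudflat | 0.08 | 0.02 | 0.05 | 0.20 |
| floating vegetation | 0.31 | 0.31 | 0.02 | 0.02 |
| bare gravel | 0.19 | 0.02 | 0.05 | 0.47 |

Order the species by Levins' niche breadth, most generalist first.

Σp_Iᵢ² = 0.08² + 0.34² + 0.08² + 0.31² + 0.19² = 0.0064 + 0.1156 + 0.0064 + 0.0961 + 0.0361 = 0.2606
B_I = 1 / 0.2606 = 3.8373
Σp_IVᵢ² = 0.63² + 0.02² + 0.02² + 0.31² + 0.02² = 0.3969 + 0.0004 + 0.0004 + 0.0961 + 0.0004 = 0.4942
B_IV = 1 / 0.4942 = 2.0235
Σp_IIIᵢ² = 0.50² + 0.38² + 0.05² + 0.02² + 0.05² = 0.2500 + 0.1444 + 0.0025 + 0.0004 + 0.0025 = 0.3998
B_III = 1 / 0.3998 = 2.5013
Σp_IIᵢ² = 0.15² + 0.16² + 0.20² + 0.02² + 0.47² = 0.0225 + 0.0256 + 0.0400 + 0.0004 + 0.2209 = 0.3094
B_II = 1 / 0.3094 = 3.2321
Ranking by B (broadest → narrowest): morphospecies I (3.84) > morphospecies II (3.23) > morphospecies III (2.50) > morphospecies IV (2.02)

morphospecies I > morphospecies II > morphospecies III > morphospecies IV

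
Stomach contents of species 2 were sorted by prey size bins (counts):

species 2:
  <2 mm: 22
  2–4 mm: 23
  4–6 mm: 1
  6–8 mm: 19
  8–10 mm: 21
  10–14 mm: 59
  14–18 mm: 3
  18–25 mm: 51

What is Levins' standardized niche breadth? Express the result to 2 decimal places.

0.57

Proportions for species 2 (n=199): 22/199=0.1106, 23/199=0.1156, 1/199=0.0050, 19/199=0.0955, 21/199=0.1055, 59/199=0.2965, 3/199=0.0151, 51/199=0.2563
Σpᵢ² = 0.1106² + 0.1156² + 0.0050² + 0.0955² + 0.1055² + 0.2965² + 0.0151² + 0.2563² = 0.012232 + 0.013363 + 0.000025 + 0.009120 + 0.011130 + 0.087912 + 0.000228 + 0.065690 = 0.199700
B = 1 / 0.199700 = 5.0075
Bₛ = (B − 1)/(n − 1) = (5.0075 − 1)/(8 − 1) = 4.0075/7 = 0.5725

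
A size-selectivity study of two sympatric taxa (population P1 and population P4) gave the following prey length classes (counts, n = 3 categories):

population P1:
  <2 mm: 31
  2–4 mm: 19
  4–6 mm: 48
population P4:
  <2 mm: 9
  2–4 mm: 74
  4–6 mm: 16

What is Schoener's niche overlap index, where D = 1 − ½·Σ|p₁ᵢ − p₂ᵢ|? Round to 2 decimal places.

Proportions for population P1 (n=98): 31/98=0.3163, 19/98=0.1939, 48/98=0.4898
Proportions for population P4 (n=99): 9/99=0.0909, 74/99=0.7475, 16/99=0.1616
Σ|p₁ᵢ − p₂ᵢ| = 0.2254 + 0.5536 + 0.3282 = 1.1072
D = 1 − ½ × 1.1072 = 1 − 0.55360 = 0.44640

0.45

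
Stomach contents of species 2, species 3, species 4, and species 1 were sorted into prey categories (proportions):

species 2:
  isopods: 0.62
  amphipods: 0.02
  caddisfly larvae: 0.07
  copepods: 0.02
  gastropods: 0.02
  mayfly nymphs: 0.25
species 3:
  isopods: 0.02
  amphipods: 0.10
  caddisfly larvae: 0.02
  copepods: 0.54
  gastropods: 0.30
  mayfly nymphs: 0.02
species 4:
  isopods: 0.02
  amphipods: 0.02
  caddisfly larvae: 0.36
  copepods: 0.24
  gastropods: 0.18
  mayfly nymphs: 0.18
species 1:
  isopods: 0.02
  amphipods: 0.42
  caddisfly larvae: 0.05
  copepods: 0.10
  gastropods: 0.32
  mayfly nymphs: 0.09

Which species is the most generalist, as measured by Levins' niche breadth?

species 4

Σp_2ᵢ² = 0.62² + 0.02² + 0.07² + 0.02² + 0.02² + 0.25² = 0.3844 + 0.0004 + 0.0049 + 0.0004 + 0.0004 + 0.0625 = 0.4530
B_2 = 1 / 0.4530 = 2.2075
Σp_3ᵢ² = 0.02² + 0.10² + 0.02² + 0.54² + 0.30² + 0.02² = 0.0004 + 0.0100 + 0.0004 + 0.2916 + 0.0900 + 0.0004 = 0.3928
B_3 = 1 / 0.3928 = 2.5458
Σp_4ᵢ² = 0.02² + 0.02² + 0.36² + 0.24² + 0.18² + 0.18² = 0.0004 + 0.0004 + 0.1296 + 0.0576 + 0.0324 + 0.0324 = 0.2528
B_4 = 1 / 0.2528 = 3.9557
Σp_1ᵢ² = 0.02² + 0.42² + 0.05² + 0.10² + 0.32² + 0.09² = 0.0004 + 0.1764 + 0.0025 + 0.0100 + 0.1024 + 0.0081 = 0.2998
B_1 = 1 / 0.2998 = 3.3356
Highest B → broadest niche (most generalist): species 4 (B = 3.96).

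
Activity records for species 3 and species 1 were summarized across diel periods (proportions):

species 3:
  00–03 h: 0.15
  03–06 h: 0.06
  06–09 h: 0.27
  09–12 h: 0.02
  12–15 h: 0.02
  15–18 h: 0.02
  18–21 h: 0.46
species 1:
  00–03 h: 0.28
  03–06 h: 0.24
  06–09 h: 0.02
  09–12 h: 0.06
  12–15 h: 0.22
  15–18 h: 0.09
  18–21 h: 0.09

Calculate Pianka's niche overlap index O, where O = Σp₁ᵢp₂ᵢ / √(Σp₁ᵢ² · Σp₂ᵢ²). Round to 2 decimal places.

Σ p₁ᵢp₂ᵢ = 0.0420 + 0.0144 + 0.0054 + 0.0012 + 0.0044 + 0.0018 + 0.0414 = 0.1106
Σp_1ᵢ² = 0.15² + 0.06² + 0.27² + 0.02² + 0.02² + 0.02² + 0.46² = 0.0225 + 0.0036 + 0.0729 + 0.0004 + 0.0004 + 0.0004 + 0.2116 = 0.3118
Σp_2ᵢ² = 0.28² + 0.24² + 0.02² + 0.06² + 0.22² + 0.09² + 0.09² = 0.0784 + 0.0576 + 0.0004 + 0.0036 + 0.0484 + 0.0081 + 0.0081 = 0.2046
O = 0.1106 / √(0.3118 × 0.2046) = 0.1106 / 0.25258 = 0.4379

0.44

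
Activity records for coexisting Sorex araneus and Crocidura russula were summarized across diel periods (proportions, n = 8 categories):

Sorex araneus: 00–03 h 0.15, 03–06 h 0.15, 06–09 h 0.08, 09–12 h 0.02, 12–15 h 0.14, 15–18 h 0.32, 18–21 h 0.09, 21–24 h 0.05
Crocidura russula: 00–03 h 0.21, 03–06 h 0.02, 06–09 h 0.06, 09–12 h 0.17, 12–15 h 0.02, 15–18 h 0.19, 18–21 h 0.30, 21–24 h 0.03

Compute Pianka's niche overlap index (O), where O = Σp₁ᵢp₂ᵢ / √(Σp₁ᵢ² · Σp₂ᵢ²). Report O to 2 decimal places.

0.69

Σ p₁ᵢp₂ᵢ = 0.0315 + 0.0030 + 0.0048 + 0.0034 + 0.0028 + 0.0608 + 0.0270 + 0.0015 = 0.1348
Σp_1ᵢ² = 0.15² + 0.15² + 0.08² + 0.02² + 0.14² + 0.32² + 0.09² + 0.05² = 0.0225 + 0.0225 + 0.0064 + 0.0004 + 0.0196 + 0.1024 + 0.0081 + 0.0025 = 0.1844
Σp_2ᵢ² = 0.21² + 0.02² + 0.06² + 0.17² + 0.02² + 0.19² + 0.30² + 0.03² = 0.0441 + 0.0004 + 0.0036 + 0.0289 + 0.0004 + 0.0361 + 0.0900 + 0.0009 = 0.2044
O = 0.1348 / √(0.1844 × 0.2044) = 0.1348 / 0.19414 = 0.6943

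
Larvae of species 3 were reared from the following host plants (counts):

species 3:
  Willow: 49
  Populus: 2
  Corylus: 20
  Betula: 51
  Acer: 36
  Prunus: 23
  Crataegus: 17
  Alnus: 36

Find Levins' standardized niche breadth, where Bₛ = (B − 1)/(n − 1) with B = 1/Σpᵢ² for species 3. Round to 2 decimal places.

Proportions for species 3 (n=234): 49/234=0.2094, 2/234=0.0085, 20/234=0.0855, 51/234=0.2179, 36/234=0.1538, 23/234=0.0983, 17/234=0.0726, 36/234=0.1538
Σpᵢ² = 0.2094² + 0.0085² + 0.0855² + 0.2179² + 0.1538² + 0.0983² + 0.0726² + 0.1538² = 0.043848 + 0.000072 + 0.007310 + 0.047480 + 0.023654 + 0.009663 + 0.005271 + 0.023654 = 0.160952
B = 1 / 0.160952 = 6.2130
Bₛ = (B − 1)/(n − 1) = (6.2130 − 1)/(8 − 1) = 5.2130/7 = 0.7447

0.74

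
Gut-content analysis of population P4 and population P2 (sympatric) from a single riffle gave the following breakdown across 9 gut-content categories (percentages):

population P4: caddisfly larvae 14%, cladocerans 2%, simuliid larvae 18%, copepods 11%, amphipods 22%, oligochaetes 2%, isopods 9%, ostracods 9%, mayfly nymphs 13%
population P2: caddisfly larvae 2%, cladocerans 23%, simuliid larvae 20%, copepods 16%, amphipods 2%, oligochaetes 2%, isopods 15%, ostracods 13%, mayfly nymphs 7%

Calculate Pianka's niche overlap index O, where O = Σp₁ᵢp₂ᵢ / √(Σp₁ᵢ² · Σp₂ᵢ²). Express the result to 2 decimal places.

Convert percentages to proportions (divide by 100).
Σ p₁ᵢp₂ᵢ = 0.0028 + 0.0046 + 0.0360 + 0.0176 + 0.0044 + 0.0004 + 0.0135 + 0.0117 + 0.0091 = 0.1001
Σp_1ᵢ² = 0.14² + 0.02² + 0.18² + 0.11² + 0.22² + 0.02² + 0.09² + 0.09² + 0.13² = 0.0196 + 0.0004 + 0.0324 + 0.0121 + 0.0484 + 0.0004 + 0.0081 + 0.0081 + 0.0169 = 0.1464
Σp_2ᵢ² = 0.02² + 0.23² + 0.20² + 0.16² + 0.02² + 0.02² + 0.15² + 0.13² + 0.07² = 0.0004 + 0.0529 + 0.0400 + 0.0256 + 0.0004 + 0.0004 + 0.0225 + 0.0169 + 0.0049 = 0.1640
O = 0.1001 / √(0.1464 × 0.1640) = 0.1001 / 0.15495 = 0.6460

0.65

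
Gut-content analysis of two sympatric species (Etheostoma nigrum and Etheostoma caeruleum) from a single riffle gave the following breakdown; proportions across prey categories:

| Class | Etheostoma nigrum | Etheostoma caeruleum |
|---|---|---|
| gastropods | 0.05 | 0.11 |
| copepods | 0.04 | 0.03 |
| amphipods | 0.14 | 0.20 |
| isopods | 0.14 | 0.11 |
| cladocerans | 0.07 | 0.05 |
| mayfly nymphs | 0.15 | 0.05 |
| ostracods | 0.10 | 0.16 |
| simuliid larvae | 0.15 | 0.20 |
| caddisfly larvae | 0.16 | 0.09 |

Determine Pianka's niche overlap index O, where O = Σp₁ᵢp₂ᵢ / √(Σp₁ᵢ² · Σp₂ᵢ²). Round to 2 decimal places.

Σ p₁ᵢp₂ᵢ = 0.0055 + 0.0012 + 0.0280 + 0.0154 + 0.0035 + 0.0075 + 0.0160 + 0.0300 + 0.0144 = 0.1215
Σp_1ᵢ² = 0.05² + 0.04² + 0.14² + 0.14² + 0.07² + 0.15² + 0.10² + 0.15² + 0.16² = 0.0025 + 0.0016 + 0.0196 + 0.0196 + 0.0049 + 0.0225 + 0.0100 + 0.0225 + 0.0256 = 0.1288
Σp_2ᵢ² = 0.11² + 0.03² + 0.20² + 0.11² + 0.05² + 0.05² + 0.16² + 0.20² + 0.09² = 0.0121 + 0.0009 + 0.0400 + 0.0121 + 0.0025 + 0.0025 + 0.0256 + 0.0400 + 0.0081 = 0.1438
O = 0.1215 / √(0.1288 × 0.1438) = 0.1215 / 0.13609 = 0.8928

0.89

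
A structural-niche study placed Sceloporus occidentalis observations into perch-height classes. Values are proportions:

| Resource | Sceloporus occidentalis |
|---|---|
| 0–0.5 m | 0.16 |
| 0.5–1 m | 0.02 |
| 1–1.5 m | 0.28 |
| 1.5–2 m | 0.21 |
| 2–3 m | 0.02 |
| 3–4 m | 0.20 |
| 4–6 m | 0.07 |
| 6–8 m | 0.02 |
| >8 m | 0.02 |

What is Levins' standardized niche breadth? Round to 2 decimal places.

0.52

Σpᵢ² = 0.16² + 0.02² + 0.28² + 0.21² + 0.02² + 0.20² + 0.07² + 0.02² + 0.02² = 0.0256 + 0.0004 + 0.0784 + 0.0441 + 0.0004 + 0.0400 + 0.0049 + 0.0004 + 0.0004 = 0.1946
B = 1 / 0.1946 = 5.1387
Bₛ = (B − 1)/(n − 1) = (5.1387 − 1)/(9 − 1) = 4.1387/8 = 0.5173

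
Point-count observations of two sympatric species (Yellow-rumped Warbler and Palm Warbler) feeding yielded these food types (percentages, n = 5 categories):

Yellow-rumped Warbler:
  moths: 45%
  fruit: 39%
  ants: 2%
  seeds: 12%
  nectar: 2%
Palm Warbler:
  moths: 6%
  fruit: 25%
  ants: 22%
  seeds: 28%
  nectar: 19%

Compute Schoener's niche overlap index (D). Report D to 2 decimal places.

0.47

Convert percentages to proportions (divide by 100).
Σ|p₁ᵢ − p₂ᵢ| = 0.39 + 0.14 + 0.20 + 0.16 + 0.17 = 1.06
D = 1 − ½ × 1.06 = 1 − 0.530 = 0.4700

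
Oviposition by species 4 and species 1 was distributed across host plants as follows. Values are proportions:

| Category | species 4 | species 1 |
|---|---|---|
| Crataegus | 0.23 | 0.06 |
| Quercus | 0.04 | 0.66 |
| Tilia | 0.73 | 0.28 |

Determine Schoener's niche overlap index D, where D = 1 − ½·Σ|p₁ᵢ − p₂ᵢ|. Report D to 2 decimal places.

Σ|p₁ᵢ − p₂ᵢ| = 0.17 + 0.62 + 0.45 = 1.24
D = 1 − ½ × 1.24 = 1 − 0.620 = 0.3800

0.38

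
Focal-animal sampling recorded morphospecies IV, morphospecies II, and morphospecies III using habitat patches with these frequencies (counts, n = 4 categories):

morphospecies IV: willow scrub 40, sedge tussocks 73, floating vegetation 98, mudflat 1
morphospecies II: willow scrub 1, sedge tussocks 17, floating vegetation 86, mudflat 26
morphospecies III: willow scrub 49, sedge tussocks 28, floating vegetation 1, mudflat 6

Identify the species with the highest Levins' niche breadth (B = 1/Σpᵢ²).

Proportions for morphospecies IV (n=212): 40/212=0.1887, 73/212=0.3443, 98/212=0.4623, 1/212=0.0047
Proportions for morphospecies II (n=130): 1/130=0.0077, 17/130=0.1308, 86/130=0.6615, 26/130=0.2000
Proportions for morphospecies III (n=84): 49/84=0.5833, 28/84=0.3333, 1/84=0.0119, 6/84=0.0714
Σp_IVᵢ² = 0.1887² + 0.3443² + 0.4623² + 0.0047² = 0.035608 + 0.118542 + 0.213721 + 0.000022 = 0.367893
B_IV = 1 / 0.367893 = 2.7182
Σp_IIᵢ² = 0.0077² + 0.1308² + 0.6615² + 0.2000² = 0.000059 + 0.017109 + 0.437582 + 0.040000 = 0.494750
B_II = 1 / 0.494750 = 2.0212
Σp_IIIᵢ² = 0.5833² + 0.3333² + 0.0119² + 0.0714² = 0.340239 + 0.111089 + 0.000142 + 0.005098 = 0.456568
B_III = 1 / 0.456568 = 2.1903
Highest B → broadest niche (most generalist): morphospecies IV (B = 2.72).

morphospecies IV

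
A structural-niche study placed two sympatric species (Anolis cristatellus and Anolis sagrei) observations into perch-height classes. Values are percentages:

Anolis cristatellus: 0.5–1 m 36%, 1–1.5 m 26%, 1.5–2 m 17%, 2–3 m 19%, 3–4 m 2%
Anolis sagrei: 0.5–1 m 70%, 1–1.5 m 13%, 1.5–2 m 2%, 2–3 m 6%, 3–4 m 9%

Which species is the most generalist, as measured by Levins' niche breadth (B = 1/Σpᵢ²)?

Anolis cristatellus

Convert percentages to proportions (divide by 100).
Σp_crisᵢ² = 0.36² + 0.26² + 0.17² + 0.19² + 0.02² = 0.1296 + 0.0676 + 0.0289 + 0.0361 + 0.0004 = 0.2626
B_cris = 1 / 0.2626 = 3.8081
Σp_sagrᵢ² = 0.70² + 0.13² + 0.02² + 0.06² + 0.09² = 0.4900 + 0.0169 + 0.0004 + 0.0036 + 0.0081 = 0.5190
B_sagr = 1 / 0.5190 = 1.9268
Highest B → broadest niche (most generalist): Anolis cristatellus (B = 3.81).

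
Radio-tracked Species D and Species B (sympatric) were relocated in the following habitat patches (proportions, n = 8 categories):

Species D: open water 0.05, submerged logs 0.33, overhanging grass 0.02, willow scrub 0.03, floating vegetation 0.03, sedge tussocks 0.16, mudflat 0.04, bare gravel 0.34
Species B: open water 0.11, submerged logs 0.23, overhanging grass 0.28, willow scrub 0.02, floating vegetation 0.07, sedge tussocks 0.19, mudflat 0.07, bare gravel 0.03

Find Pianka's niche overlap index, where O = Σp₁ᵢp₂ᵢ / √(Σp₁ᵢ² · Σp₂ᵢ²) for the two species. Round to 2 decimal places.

Σ p₁ᵢp₂ᵢ = 0.0055 + 0.0759 + 0.0056 + 0.0006 + 0.0021 + 0.0304 + 0.0028 + 0.0102 = 0.1331
Σp_1ᵢ² = 0.05² + 0.33² + 0.02² + 0.03² + 0.03² + 0.16² + 0.04² + 0.34² = 0.0025 + 0.1089 + 0.0004 + 0.0009 + 0.0009 + 0.0256 + 0.0016 + 0.1156 = 0.2564
Σp_2ᵢ² = 0.11² + 0.23² + 0.28² + 0.02² + 0.07² + 0.19² + 0.07² + 0.03² = 0.0121 + 0.0529 + 0.0784 + 0.0004 + 0.0049 + 0.0361 + 0.0049 + 0.0009 = 0.1906
O = 0.1331 / √(0.2564 × 0.1906) = 0.1331 / 0.22107 = 0.6021

0.60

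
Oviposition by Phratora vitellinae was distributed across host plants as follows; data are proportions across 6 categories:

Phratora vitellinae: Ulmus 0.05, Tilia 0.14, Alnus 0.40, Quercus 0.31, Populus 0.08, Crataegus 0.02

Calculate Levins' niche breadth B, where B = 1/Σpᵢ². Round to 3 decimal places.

3.509

Σpᵢ² = 0.05² + 0.14² + 0.40² + 0.31² + 0.08² + 0.02² = 0.0025 + 0.0196 + 0.1600 + 0.0961 + 0.0064 + 0.0004 = 0.2850
B = 1 / 0.2850 = 3.50877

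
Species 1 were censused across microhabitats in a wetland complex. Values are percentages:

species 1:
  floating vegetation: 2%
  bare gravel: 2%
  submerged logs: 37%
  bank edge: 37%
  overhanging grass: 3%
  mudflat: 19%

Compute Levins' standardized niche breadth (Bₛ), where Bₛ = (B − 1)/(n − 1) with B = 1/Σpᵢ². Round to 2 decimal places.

0.44

Convert percentages to proportions (divide by 100).
Σpᵢ² = 0.02² + 0.02² + 0.37² + 0.37² + 0.03² + 0.19² = 0.0004 + 0.0004 + 0.1369 + 0.1369 + 0.0009 + 0.0361 = 0.3116
B = 1 / 0.3116 = 3.2092
Bₛ = (B − 1)/(n − 1) = (3.2092 − 1)/(6 − 1) = 2.2092/5 = 0.4418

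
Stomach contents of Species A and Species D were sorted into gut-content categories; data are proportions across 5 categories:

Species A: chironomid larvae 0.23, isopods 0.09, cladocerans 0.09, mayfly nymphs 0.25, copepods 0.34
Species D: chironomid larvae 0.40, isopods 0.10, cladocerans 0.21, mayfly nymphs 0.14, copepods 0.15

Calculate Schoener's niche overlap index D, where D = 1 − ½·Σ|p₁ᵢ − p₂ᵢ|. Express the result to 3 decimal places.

0.700

Σ|p₁ᵢ − p₂ᵢ| = 0.17 + 0.01 + 0.12 + 0.11 + 0.19 = 0.60
D = 1 − ½ × 0.60 = 1 − 0.300 = 0.70000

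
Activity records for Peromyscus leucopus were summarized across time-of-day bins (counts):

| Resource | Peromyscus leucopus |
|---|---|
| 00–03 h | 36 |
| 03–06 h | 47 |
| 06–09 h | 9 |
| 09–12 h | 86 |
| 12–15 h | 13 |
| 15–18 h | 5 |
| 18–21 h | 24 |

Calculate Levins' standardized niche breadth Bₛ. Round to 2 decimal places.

Proportions for Peromyscus leucopus (n=220): 36/220=0.1636, 47/220=0.2136, 9/220=0.0409, 86/220=0.3909, 13/220=0.0591, 5/220=0.0227, 24/220=0.1091
Σpᵢ² = 0.1636² + 0.2136² + 0.0409² + 0.3909² + 0.0591² + 0.0227² + 0.1091² = 0.026765 + 0.045625 + 0.001673 + 0.152803 + 0.003493 + 0.000515 + 0.011903 = 0.242777
B = 1 / 0.242777 = 4.1190
Bₛ = (B − 1)/(n − 1) = (4.1190 − 1)/(7 − 1) = 3.1190/6 = 0.5198

0.52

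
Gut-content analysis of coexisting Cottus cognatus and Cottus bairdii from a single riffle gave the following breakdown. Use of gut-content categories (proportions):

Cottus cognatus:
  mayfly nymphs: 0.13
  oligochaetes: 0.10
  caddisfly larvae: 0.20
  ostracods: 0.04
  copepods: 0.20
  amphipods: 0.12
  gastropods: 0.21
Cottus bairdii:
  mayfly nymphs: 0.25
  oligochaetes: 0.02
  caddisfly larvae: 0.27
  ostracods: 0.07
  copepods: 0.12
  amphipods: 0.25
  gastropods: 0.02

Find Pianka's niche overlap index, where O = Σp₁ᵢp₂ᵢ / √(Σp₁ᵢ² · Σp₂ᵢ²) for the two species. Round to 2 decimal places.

0.78

Σ p₁ᵢp₂ᵢ = 0.0325 + 0.0020 + 0.0540 + 0.0028 + 0.0240 + 0.0300 + 0.0042 = 0.1495
Σp_1ᵢ² = 0.13² + 0.10² + 0.20² + 0.04² + 0.20² + 0.12² + 0.21² = 0.0169 + 0.0100 + 0.0400 + 0.0016 + 0.0400 + 0.0144 + 0.0441 = 0.1670
Σp_2ᵢ² = 0.25² + 0.02² + 0.27² + 0.07² + 0.12² + 0.25² + 0.02² = 0.0625 + 0.0004 + 0.0729 + 0.0049 + 0.0144 + 0.0625 + 0.0004 = 0.2180
O = 0.1495 / √(0.1670 × 0.2180) = 0.1495 / 0.19080 = 0.7835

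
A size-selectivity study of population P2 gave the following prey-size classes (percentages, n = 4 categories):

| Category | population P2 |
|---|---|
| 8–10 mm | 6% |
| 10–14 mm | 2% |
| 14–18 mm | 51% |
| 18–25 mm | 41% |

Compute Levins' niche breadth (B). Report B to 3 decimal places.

Convert percentages to proportions (divide by 100).
Σpᵢ² = 0.06² + 0.02² + 0.51² + 0.41² = 0.0036 + 0.0004 + 0.2601 + 0.1681 = 0.4322
B = 1 / 0.4322 = 2.31374

2.314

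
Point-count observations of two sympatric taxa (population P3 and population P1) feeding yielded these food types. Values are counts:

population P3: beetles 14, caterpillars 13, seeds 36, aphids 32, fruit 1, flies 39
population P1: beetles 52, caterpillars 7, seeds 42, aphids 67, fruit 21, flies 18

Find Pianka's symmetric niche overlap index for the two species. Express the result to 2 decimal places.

Proportions for population P3 (n=135): 14/135=0.1037, 13/135=0.0963, 36/135=0.2667, 32/135=0.2370, 1/135=0.0074, 39/135=0.2889
Proportions for population P1 (n=207): 52/207=0.2512, 7/207=0.0338, 42/207=0.2029, 67/207=0.3237, 21/207=0.1014, 18/207=0.0870
Σ p₁ᵢp₂ᵢ = 0.026049 + 0.003255 + 0.054113 + 0.076717 + 0.000750 + 0.025134 = 0.186018
Σp_1ᵢ² = 0.1037² + 0.0963² + 0.2667² + 0.2370² + 0.0074² + 0.2889² = 0.010754 + 0.009274 + 0.071129 + 0.056169 + 0.000055 + 0.083463 = 0.230844
Σp_2ᵢ² = 0.2512² + 0.0338² + 0.2029² + 0.3237² + 0.1014² + 0.0870² = 0.063101 + 0.001142 + 0.041168 + 0.104782 + 0.010282 + 0.007569 = 0.228044
O = 0.186018 / √(0.230844 × 0.228044) = 0.186018 / 0.2294397 = 0.8107

0.81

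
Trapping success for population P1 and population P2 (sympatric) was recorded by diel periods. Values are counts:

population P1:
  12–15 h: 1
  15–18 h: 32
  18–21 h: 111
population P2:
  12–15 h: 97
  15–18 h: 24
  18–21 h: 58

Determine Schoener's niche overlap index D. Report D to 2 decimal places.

0.47

Proportions for population P1 (n=144): 1/144=0.0069, 32/144=0.2222, 111/144=0.7708
Proportions for population P2 (n=179): 97/179=0.5419, 24/179=0.1341, 58/179=0.3240
Σ|p₁ᵢ − p₂ᵢ| = 0.5350 + 0.0881 + 0.4468 = 1.0699
D = 1 − ½ × 1.0699 = 1 − 0.53495 = 0.46505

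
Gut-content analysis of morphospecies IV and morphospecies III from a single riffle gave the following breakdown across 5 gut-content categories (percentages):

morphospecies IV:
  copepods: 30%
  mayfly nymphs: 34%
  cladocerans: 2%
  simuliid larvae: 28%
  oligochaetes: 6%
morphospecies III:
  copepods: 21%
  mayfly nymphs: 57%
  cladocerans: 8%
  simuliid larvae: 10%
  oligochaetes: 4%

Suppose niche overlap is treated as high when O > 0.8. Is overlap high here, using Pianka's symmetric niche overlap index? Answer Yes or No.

Yes

Convert percentages to proportions (divide by 100).
Σ p₁ᵢp₂ᵢ = 0.0630 + 0.1938 + 0.0016 + 0.0280 + 0.0024 = 0.2888
Σp_1ᵢ² = 0.30² + 0.34² + 0.02² + 0.28² + 0.06² = 0.0900 + 0.1156 + 0.0004 + 0.0784 + 0.0036 = 0.2880
Σp_2ᵢ² = 0.21² + 0.57² + 0.08² + 0.10² + 0.04² = 0.0441 + 0.3249 + 0.0064 + 0.0100 + 0.0016 = 0.3870
O = 0.2888 / √(0.2880 × 0.3870) = 0.2888 / 0.33385 = 0.8651
O = 0.8651 > 0.8 → Yes.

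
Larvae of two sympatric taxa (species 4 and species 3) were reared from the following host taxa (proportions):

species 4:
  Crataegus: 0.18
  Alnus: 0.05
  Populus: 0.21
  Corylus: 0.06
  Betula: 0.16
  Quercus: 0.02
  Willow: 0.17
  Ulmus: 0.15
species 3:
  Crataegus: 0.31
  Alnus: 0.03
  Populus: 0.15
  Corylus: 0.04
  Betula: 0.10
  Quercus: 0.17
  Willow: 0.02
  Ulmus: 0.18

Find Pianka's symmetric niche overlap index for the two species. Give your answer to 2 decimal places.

Σ p₁ᵢp₂ᵢ = 0.0558 + 0.0015 + 0.0315 + 0.0024 + 0.0160 + 0.0034 + 0.0034 + 0.0270 = 0.1410
Σp_1ᵢ² = 0.18² + 0.05² + 0.21² + 0.06² + 0.16² + 0.02² + 0.17² + 0.15² = 0.0324 + 0.0025 + 0.0441 + 0.0036 + 0.0256 + 0.0004 + 0.0289 + 0.0225 = 0.1600
Σp_2ᵢ² = 0.31² + 0.03² + 0.15² + 0.04² + 0.10² + 0.17² + 0.02² + 0.18² = 0.0961 + 0.0009 + 0.0225 + 0.0016 + 0.0100 + 0.0289 + 0.0004 + 0.0324 = 0.1928
O = 0.1410 / √(0.1600 × 0.1928) = 0.1410 / 0.17564 = 0.8028

0.80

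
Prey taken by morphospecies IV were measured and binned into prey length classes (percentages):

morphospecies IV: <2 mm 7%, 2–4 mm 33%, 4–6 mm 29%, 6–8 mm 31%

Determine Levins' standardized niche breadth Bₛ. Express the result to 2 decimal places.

0.80

Convert percentages to proportions (divide by 100).
Σpᵢ² = 0.07² + 0.33² + 0.29² + 0.31² = 0.0049 + 0.1089 + 0.0841 + 0.0961 = 0.2940
B = 1 / 0.2940 = 3.4014
Bₛ = (B − 1)/(n − 1) = (3.4014 − 1)/(4 − 1) = 2.4014/3 = 0.8005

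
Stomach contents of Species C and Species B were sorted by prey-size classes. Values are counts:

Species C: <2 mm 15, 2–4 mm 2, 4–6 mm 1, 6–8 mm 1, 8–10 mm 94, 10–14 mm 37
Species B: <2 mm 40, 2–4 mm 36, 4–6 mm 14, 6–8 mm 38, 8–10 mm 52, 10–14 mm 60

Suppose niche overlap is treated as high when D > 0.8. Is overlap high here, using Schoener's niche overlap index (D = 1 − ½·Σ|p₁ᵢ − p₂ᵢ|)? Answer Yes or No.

No

Proportions for Species C (n=150): 15/150=0.1000, 2/150=0.0133, 1/150=0.0067, 1/150=0.0067, 94/150=0.6267, 37/150=0.2467
Proportions for Species B (n=240): 40/240=0.1667, 36/240=0.1500, 14/240=0.0583, 38/240=0.1583, 52/240=0.2167, 60/240=0.2500
Σ|p₁ᵢ − p₂ᵢ| = 0.0667 + 0.1367 + 0.0516 + 0.1516 + 0.4100 + 0.0033 = 0.8199
D = 1 − ½ × 0.8199 = 1 − 0.40995 = 0.59005
D = 0.59005 < 0.8 → No.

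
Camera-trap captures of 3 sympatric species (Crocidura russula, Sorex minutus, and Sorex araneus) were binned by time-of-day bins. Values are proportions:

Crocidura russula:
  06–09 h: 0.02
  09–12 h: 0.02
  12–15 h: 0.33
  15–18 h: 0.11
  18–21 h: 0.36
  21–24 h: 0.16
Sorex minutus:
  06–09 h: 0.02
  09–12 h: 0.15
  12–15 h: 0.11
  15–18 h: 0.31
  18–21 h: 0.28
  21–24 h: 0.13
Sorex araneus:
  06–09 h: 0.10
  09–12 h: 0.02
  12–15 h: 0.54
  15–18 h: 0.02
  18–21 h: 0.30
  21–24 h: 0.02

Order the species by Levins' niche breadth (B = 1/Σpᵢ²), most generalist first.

Sorex minutus > Crocidura russula > Sorex araneus

Σp_russᵢ² = 0.02² + 0.02² + 0.33² + 0.11² + 0.36² + 0.16² = 0.0004 + 0.0004 + 0.1089 + 0.0121 + 0.1296 + 0.0256 = 0.2770
B_russ = 1 / 0.2770 = 3.6101
Σp_minuᵢ² = 0.02² + 0.15² + 0.11² + 0.31² + 0.28² + 0.13² = 0.0004 + 0.0225 + 0.0121 + 0.0961 + 0.0784 + 0.0169 = 0.2264
B_minu = 1 / 0.2264 = 4.4170
Σp_aranᵢ² = 0.10² + 0.02² + 0.54² + 0.02² + 0.30² + 0.02² = 0.0100 + 0.0004 + 0.2916 + 0.0004 + 0.0900 + 0.0004 = 0.3928
B_aran = 1 / 0.3928 = 2.5458
Ranking by B (broadest → narrowest): Sorex minutus (4.42) > Crocidura russula (3.61) > Sorex araneus (2.55)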